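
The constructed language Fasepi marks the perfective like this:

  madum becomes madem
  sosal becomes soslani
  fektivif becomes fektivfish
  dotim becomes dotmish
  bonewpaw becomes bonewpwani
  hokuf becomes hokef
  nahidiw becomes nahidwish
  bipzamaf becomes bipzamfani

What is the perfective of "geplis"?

geplsish

dotim and madum both end in -m yet inflect differently (dotmish, madem), so the final letter is not what conditions the rule; the last vowel is.
"geplis" has last vowel 'i'. The stems whose last vowel is 'i' (fektivif → fektivfish, dotim → dotmish, nahidiw → nahidwish) delete the last vowel and add -ish.
The other patterns: stems whose last vowel is 'u' change the last vowel to 'e'; stems whose last vowel is 'a' delete the last vowel and add -ani.
So geplis → geplsish.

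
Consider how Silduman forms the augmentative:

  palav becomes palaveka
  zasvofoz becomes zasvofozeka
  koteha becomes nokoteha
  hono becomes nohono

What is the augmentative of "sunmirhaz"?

zasvofoz and hono both have last vowel 'o' yet inflect differently (zasvofozeka, nohono), so the last vowel is not what conditions the rule; whether the stem ends in a vowel or a consonant is.
"sunmirhaz" ends in a consonant. The stems ending in a consonant (palav → palaveka, zasvofoz → zasvofozeka) add -eka.
The other pattern: stems ending in a vowel add the prefix no-.
So sunmirhaz → sunmirhazeka.

sunmirhazeka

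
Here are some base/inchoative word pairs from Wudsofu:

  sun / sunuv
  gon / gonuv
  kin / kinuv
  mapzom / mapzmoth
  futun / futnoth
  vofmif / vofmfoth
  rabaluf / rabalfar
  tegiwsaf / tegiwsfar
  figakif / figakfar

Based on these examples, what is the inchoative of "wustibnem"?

sun and futun both end in -n yet inflect differently (sunuv, futnoth), so the final letter is not what conditions the rule; the number of vowels is.
"wustibnem" has 3 vowels. The stems with 3 vowels (rabaluf → rabalfar, tegiwsaf → tegiwsfar, figakif → figakfar) delete the last vowel and add -ar.
The other patterns: stems with 1 vowel add -uv; stems with 2 vowels delete the last vowel and add -oth.
So wustibnem → wustibnmar.

wustibnmar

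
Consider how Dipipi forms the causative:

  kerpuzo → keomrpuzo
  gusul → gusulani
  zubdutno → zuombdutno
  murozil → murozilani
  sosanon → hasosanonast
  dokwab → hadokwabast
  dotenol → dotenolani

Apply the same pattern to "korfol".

sosanon and dotenol both have last vowel 'o' yet inflect differently (hasosanonast, dotenolani), so the last vowel is not what conditions the rule; the final letter is.
"korfol" ends in -l. The stems ending in -l (gusul → gusulani, dotenol → dotenolani, murozil → murozilani) add -ani.
The other patterns: stems ending in -b or -n add ha- … -ast around the stem; stems ending in -o insert -om- after the first vowel.
So korfol → korfolani.

korfolani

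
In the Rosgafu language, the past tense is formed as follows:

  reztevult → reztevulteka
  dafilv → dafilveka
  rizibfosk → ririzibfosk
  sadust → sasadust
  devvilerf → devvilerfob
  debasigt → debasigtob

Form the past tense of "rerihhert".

rerihhertob

"rerihhert" has second-to-last letter 'r'. The one such stem in the data (devvilerf → devvilerfob) adds -ob, so the same rule applies.
The other patterns: stems whose second-to-last letter is 's' repeat the first consonant+vowel as a prefix; stems whose second-to-last letter is 'l' add -eka.
So rerihhert → rerihhertob.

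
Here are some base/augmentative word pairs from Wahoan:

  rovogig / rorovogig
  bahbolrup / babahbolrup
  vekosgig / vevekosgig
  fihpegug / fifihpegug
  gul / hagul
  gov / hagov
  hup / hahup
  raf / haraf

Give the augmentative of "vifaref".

"vifaref" has 3 vowels. The stems with 3 vowels (rovogig → rorovogig, bahbolrup → babahbolrup, vekosgig → vevekosgig) repeat the first consonant+vowel as a prefix.
The other pattern: stems with 1 vowel add the prefix ha-.
So vifaref → vivifaref.

vivifaref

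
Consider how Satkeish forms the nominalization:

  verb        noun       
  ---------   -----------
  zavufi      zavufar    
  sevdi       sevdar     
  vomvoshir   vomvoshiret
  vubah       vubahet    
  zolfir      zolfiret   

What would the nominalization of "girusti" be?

girustar

"girusti" ends in -i. The stems ending in -i (zavufi → zavufar, sevdi → sevdar) drop the final letter and add -ar.
So girusti → girustar.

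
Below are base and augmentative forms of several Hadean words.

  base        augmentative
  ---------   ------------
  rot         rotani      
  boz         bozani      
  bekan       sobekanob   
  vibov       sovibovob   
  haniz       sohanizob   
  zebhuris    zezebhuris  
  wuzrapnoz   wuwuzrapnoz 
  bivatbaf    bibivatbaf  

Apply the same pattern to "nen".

boz and haniz both end in -z yet inflect differently (bozani, sohanizob), so the final letter is not what conditions the rule; the number of vowels is.
"nen" has 1 vowel. The stems with 1 vowel (rot → rotani, boz → bozani) add -ani.
So nen → nenani.

nenani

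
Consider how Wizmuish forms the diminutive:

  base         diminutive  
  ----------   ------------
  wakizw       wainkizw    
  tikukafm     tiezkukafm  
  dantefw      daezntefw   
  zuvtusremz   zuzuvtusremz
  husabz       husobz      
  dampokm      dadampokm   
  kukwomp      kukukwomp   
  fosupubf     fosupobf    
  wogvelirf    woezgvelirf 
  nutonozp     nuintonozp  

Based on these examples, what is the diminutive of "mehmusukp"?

memehmusukp

kukwomp and nutonozp both end in -p yet inflect differently (kukukwomp, nuintonozp), so the final letter is not what conditions the rule; the second-to-last letter is.
"mehmusukp" has second-to-last letter 'k'. The one such stem in the data (dampokm → dadampokm) repeats the first consonant+vowel as a prefix (as do kukwomp, zuvtusremz), so the same rule applies.
So mehmusukp → memehmusukp.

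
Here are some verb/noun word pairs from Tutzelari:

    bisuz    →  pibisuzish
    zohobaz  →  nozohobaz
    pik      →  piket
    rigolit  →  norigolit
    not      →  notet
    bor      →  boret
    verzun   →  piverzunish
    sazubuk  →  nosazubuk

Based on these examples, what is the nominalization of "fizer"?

pifizerish

not and rigolit both end in -t yet inflect differently (notet, norigolit), so the final letter is not what conditions the rule; the number of vowels is.
"fizer" has 2 vowels. The stems with 2 vowels (bisuz → pibisuzish, verzun → piverzunish) add pi- … -ish around the stem.
The other patterns: stems with 1 vowel add -et; stems with 3 vowels add the prefix no-.
So fizer → pifizerish.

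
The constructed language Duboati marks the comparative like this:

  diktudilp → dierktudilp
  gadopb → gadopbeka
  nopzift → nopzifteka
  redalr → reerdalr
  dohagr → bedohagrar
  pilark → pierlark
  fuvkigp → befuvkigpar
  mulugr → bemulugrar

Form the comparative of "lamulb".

laermulb

dohagr and redalr both end in -r yet inflect differently (bedohagrar, reerdalr), so the final letter is not what conditions the rule; the second-to-last letter is.
"lamulb" has second-to-last letter 'l'. The stems whose second-to-last letter is 'l' (redalr → reerdalr, diktudilp → dierktudilp) insert -er- after the first vowel.
The other patterns: stems whose second-to-last letter is 'f' or 'p' add -eka; stems whose second-to-last letter is 'g' add be- … -ar around the stem.
So lamulb → laermulb.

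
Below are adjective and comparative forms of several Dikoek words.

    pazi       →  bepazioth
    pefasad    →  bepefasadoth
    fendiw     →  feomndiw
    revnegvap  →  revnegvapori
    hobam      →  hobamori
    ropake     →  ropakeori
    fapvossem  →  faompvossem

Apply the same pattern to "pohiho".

bepohihooth

fapvossem and hobam both end in -m yet inflect differently (faompvossem, hobamori), so the final letter is not what conditions the rule; the first letter is.
"pohiho" begins with p-. The stems beginning with p- (pefasad → bepefasadoth, pazi → bepazioth) add be- … -oth around the stem.
So pohiho → bepohihooth.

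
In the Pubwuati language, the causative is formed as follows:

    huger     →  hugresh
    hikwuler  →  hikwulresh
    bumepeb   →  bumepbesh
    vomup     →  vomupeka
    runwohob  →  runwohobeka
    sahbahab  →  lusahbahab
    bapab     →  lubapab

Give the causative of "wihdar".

luwihdar

"wihdar" has last vowel 'a'. The stems whose last vowel is 'a' (sahbahab → lusahbahab, bapab → lubapab) add the prefix lu-.
The other patterns: stems whose last vowel is 'e' delete the last vowel and add -esh; stems whose last vowel is 'o' or 'u' add -eka.
So wihdar → luwihdar.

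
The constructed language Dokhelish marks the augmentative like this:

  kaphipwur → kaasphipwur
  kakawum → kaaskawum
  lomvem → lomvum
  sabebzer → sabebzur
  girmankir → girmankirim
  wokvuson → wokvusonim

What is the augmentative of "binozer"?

binozur

kakawum and lomvem both end in -m yet inflect differently (kaaskawum, lomvum), so the final letter is not what conditions the rule; the last vowel is.
"binozer" has last vowel 'e'. The stems whose last vowel is 'e' (lomvem → lomvum, sabebzer → sabebzur) change the last vowel to 'u'.
The other patterns: stems whose last vowel is 'u' insert -as- after the first vowel; stems whose last vowel is 'i' or 'o' add -im.
So binozer → binozur.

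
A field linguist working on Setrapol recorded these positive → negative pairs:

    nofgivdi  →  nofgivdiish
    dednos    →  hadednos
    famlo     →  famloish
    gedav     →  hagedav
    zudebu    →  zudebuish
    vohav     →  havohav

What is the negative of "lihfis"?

halihfis

dednos and famlo both have last vowel 'o' yet inflect differently (hadednos, famloish), so the last vowel is not what conditions the rule; whether the stem ends in a vowel or a consonant is.
"lihfis" ends in a consonant. The stems ending in a consonant (dednos → hadednos, vohav → havohav, gedav → hagedav) add the prefix ha-.
The other pattern: stems ending in a vowel add -ish.
So lihfis → halihfis.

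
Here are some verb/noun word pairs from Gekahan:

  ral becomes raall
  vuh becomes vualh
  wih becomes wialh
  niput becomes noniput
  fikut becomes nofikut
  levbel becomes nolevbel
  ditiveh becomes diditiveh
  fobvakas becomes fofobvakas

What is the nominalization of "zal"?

ral and levbel both end in -l yet inflect differently (raall, nolevbel), so the final letter is not what conditions the rule; the number of vowels is.
"zal" has 1 vowel. The stems with 1 vowel (ral → raall, vuh → vualh, wih → wialh) insert -al- after the first vowel.
So zal → zaall.

zaall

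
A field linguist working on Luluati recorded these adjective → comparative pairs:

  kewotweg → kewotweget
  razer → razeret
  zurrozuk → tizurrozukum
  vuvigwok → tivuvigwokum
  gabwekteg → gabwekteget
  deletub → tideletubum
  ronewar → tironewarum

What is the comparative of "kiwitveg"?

razer and ronewar both end in -r yet inflect differently (razeret, tironewarum), so the final letter is not what conditions the rule; the last vowel is.
"kiwitveg" has last vowel 'e'. The stems whose last vowel is 'e' (gabwekteg → gabwekteget, razer → razeret, kewotweg → kewotweget) add -et.
The other pattern: stems whose last vowel is 'a', 'o' or 'u' add ti- … -um around the stem.
So kiwitveg → kiwitveget.

kiwitveget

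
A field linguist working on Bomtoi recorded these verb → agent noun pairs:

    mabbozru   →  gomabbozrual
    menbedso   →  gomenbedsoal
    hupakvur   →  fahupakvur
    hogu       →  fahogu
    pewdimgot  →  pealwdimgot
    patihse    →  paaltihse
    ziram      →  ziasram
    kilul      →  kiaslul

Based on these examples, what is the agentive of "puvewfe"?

mabbozru and hogu both end in -u yet inflect differently (gomabbozrual, fahogu), so the final letter is not what conditions the rule; the first letter is.
"puvewfe" begins with p-. The stems beginning with p- (pewdimgot → pealwdimgot, patihse → paaltihse) insert -al- after the first vowel.
The other patterns: stems beginning with m- add go- … -al around the stem; stems beginning with h- add the prefix fa-; stems beginning with k- or z- insert -as- after the first vowel.
So puvewfe → pualvewfe.

pualvewfe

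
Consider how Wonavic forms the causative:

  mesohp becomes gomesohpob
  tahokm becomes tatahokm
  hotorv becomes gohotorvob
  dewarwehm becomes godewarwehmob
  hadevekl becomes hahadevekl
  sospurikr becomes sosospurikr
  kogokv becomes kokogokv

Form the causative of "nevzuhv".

gonevzuhvob

kogokv and hotorv both end in -v yet inflect differently (kokogokv, gohotorvob), so the final letter is not what conditions the rule; the second-to-last letter is.
"nevzuhv" has second-to-last letter 'h'. The stems whose second-to-last letter is 'h' (dewarwehm → godewarwehmob, mesohp → gomesohpob) add go- … -ob around the stem.
The other pattern: stems whose second-to-last letter is 'k' repeat the first consonant+vowel as a prefix.
So nevzuhv → gonevzuhvob.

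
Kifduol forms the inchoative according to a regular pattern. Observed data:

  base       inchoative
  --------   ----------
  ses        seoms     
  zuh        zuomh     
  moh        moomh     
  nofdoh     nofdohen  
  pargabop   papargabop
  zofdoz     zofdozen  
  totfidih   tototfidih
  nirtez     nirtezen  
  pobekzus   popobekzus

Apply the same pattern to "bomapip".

zuh and nofdoh both end in -h yet inflect differently (zuomh, nofdohen), so the final letter is not what conditions the rule; the number of vowels is.
"bomapip" has 3 vowels. The stems with 3 vowels (pargabop → papargabop, pobekzus → popobekzus, totfidih → tototfidih) repeat the first consonant+vowel as a prefix.
So bomapip → bobomapip.

bobomapip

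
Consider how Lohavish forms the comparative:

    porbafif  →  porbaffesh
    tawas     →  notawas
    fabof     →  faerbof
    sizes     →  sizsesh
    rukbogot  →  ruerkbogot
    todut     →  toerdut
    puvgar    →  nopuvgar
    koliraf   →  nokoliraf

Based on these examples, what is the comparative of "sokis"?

fabof and koliraf both end in -f yet inflect differently (faerbof, nokoliraf), so the final letter is not what conditions the rule; the last vowel is.
"sokis" has last vowel 'i'. The one such stem in the data (porbafif → porbaffesh) deletes the last vowel and adds -esh (as does sizes), so the same rule applies.
The other patterns: stems whose last vowel is 'o' or 'u' insert -er- after the first vowel; stems whose last vowel is 'a' add the prefix no-.
So sokis → soksesh.

soksesh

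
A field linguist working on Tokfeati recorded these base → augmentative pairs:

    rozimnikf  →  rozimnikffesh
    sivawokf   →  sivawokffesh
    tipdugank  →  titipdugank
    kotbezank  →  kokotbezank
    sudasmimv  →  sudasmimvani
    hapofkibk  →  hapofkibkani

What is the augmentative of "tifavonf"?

titifavonf

tipdugank and hapofkibk both end in -k yet inflect differently (titipdugank, hapofkibkani), so the final letter is not what conditions the rule; the second-to-last letter is.
"tifavonf" has second-to-last letter 'n'. The stems whose second-to-last letter is 'n' (tipdugank → titipdugank, kotbezank → kokotbezank) repeat the first consonant+vowel as a prefix.
The other patterns: stems whose second-to-last letter is 'k' double the final consonant and add -esh; stems whose second-to-last letter is 'b' or 'm' add -ani.
So tifavonf → titifavonf.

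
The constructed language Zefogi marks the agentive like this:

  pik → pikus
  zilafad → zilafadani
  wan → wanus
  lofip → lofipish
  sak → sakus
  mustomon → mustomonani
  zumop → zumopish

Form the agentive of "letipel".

"letipel" has 3 vowels. The stems with 3 vowels (zilafad → zilafadani, mustomon → mustomonani) add -ani.
The other patterns: stems with 1 vowel add -us; stems with 2 vowels add -ish.
So letipel → letipelani.

letipelani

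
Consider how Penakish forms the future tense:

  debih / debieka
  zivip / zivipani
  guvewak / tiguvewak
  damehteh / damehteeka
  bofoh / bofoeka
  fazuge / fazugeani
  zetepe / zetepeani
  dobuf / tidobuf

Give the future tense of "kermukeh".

kermukeeka

damehteh and fazuge both have last vowel 'e' yet inflect differently (damehteeka, fazugeani), so the last vowel is not what conditions the rule; the final letter is.
"kermukeh" ends in -h. The stems ending in -h (bofoh → bofoeka, damehteh → damehteeka, debih → debieka) drop the final letter and add -eka.
So kermukeh → kermukeeka.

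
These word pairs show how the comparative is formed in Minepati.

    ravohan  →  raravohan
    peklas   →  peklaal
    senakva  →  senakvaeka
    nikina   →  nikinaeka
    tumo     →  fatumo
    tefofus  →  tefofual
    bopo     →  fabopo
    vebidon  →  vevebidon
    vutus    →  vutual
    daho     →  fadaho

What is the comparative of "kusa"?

vebidon and bopo both have last vowel 'o' yet inflect differently (vevebidon, fabopo), so the last vowel is not what conditions the rule; the final letter is.
"kusa" ends in -a. The stems ending in -a (nikina → nikinaeka, senakva → senakvaeka) add -eka.
So kusa → kusaeka.

kusaeka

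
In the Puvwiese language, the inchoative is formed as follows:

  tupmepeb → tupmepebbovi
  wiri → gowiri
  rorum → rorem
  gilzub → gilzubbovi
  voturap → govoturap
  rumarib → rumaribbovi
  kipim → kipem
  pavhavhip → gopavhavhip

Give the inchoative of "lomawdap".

kipim and rumarib both have last vowel 'i' yet inflect differently (kipem, rumaribbovi), so the last vowel is not what conditions the rule; the final letter is.
"lomawdap" ends in -p. The stems ending in -p (pavhavhip → gopavhavhip, voturap → govoturap) add the prefix go-.
So lomawdap → golomawdap.

golomawdap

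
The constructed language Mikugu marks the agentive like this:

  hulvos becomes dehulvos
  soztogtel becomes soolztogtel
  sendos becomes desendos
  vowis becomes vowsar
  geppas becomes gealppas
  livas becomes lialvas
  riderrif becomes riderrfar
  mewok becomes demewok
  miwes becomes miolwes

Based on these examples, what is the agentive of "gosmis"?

gosmsar

"gosmis" has last vowel 'i'. The stems whose last vowel is 'i' (riderrif → riderrfar, vowis → vowsar) delete the last vowel and add -ar.
The other patterns: stems whose last vowel is 'o' add the prefix de-; stems whose last vowel is 'a' insert -al- after the first vowel; stems whose last vowel is 'e' insert -ol- after the first vowel.
So gosmis → gosmsar.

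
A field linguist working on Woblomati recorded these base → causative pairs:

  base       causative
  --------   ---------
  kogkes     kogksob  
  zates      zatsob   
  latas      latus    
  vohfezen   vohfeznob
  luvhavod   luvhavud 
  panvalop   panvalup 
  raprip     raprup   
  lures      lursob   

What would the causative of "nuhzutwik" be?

lures and latas both end in -s yet inflect differently (lursob, latus), so the final letter is not what conditions the rule; the last vowel is.
"nuhzutwik" has last vowel 'i'. The one such stem in the data (raprip → raprup) changes the last vowel to 'u' (as do panvalop, latas), so the same rule applies.
The other pattern: stems whose last vowel is 'e' delete the last vowel and add -ob.
So nuhzutwik → nuhzutwuk.

nuhzutwuk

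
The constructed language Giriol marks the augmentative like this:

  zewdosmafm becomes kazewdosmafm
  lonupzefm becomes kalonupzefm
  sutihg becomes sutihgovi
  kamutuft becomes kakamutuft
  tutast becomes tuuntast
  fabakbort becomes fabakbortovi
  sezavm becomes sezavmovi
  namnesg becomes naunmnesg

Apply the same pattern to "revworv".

revworvovi

kamutuft and tutast both end in -t yet inflect differently (kakamutuft, tuuntast), so the final letter is not what conditions the rule; the second-to-last letter is.
"revworv" has second-to-last letter 'r'. The one such stem in the data (fabakbort → fabakbortovi) adds -ovi, so the same rule applies.
The other patterns: stems whose second-to-last letter is 'f' add the prefix ka-; stems whose second-to-last letter is 's' insert -un- after the first vowel.
So revworv → revworvovi.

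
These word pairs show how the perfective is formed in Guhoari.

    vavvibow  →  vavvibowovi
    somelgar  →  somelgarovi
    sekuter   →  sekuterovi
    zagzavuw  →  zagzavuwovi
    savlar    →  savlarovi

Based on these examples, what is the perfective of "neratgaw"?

Every pair shown (vavvibow → vavvibowovi, somelgar → somelgarovi, sekuter → sekuterovi, …) follows the same rule: add -ovi.
So neratgaw → neratgawovi.

neratgawovi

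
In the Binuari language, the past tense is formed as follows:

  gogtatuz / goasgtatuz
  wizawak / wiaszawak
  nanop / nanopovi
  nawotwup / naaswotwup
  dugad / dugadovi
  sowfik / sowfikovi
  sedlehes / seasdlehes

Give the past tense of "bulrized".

buaslrized

nawotwup and nanop both end in -p yet inflect differently (naaswotwup, nanopovi), so the final letter is not what conditions the rule; the number of vowels is.
"bulrized" has 3 vowels. The stems with 3 vowels (sedlehes → seasdlehes, wizawak → wiaszawak, nawotwup → naaswotwup) insert -as- after the first vowel.
The other pattern: stems with 2 vowels add -ovi.
So bulrized → buaslrized.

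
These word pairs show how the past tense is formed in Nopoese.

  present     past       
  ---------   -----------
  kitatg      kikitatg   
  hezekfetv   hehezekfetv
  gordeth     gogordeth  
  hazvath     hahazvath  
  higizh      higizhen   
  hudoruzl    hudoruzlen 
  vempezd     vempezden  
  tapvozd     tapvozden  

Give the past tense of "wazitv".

gordeth and higizh both end in -h yet inflect differently (gogordeth, higizhen), so the final letter is not what conditions the rule; the second-to-last letter is.
"wazitv" has second-to-last letter 't'. The stems whose second-to-last letter is 't' (kitatg → kikitatg, hezekfetv → hehezekfetv, gordeth → gogordeth) repeat the first consonant+vowel as a prefix.
So wazitv → wawazitv.

wawazitv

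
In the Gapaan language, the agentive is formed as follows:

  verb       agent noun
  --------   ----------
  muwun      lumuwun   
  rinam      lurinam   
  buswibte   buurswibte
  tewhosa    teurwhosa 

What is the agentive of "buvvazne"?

rinam and tewhosa both have last vowel 'a' yet inflect differently (lurinam, teurwhosa), so the last vowel is not what conditions the rule; whether the stem ends in a vowel or a consonant is.
"buvvazne" ends in a vowel. The stems ending in a vowel (buswibte → buurswibte, tewhosa → teurwhosa) insert -ur- after the first vowel.
So buvvazne → buurvvazne.

buurvvazne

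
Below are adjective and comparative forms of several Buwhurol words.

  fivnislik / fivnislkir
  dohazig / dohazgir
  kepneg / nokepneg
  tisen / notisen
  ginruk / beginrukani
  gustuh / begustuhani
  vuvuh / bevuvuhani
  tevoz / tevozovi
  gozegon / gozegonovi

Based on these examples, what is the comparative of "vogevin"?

vogevnir

dohazig and kepneg both end in -g yet inflect differently (dohazgir, nokepneg), so the final letter is not what conditions the rule; the last vowel is.
"vogevin" has last vowel 'i'. The stems whose last vowel is 'i' (fivnislik → fivnislkir, dohazig → dohazgir) delete the last vowel and add -ir.
So vogevin → vogevnir.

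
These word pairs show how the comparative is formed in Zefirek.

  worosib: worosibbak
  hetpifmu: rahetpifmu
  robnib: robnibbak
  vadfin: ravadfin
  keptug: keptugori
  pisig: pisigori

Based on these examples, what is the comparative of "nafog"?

nafogori

"nafog" ends in -g. The stems ending in -g (pisig → pisigori, keptug → keptugori) add -ori.
So nafog → nafogori.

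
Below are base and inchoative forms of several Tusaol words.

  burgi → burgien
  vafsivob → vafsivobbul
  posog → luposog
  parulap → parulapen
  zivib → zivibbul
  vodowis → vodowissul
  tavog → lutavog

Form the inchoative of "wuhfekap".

tavog and vafsivob both have last vowel 'o' yet inflect differently (lutavog, vafsivobbul), so the last vowel is not what conditions the rule; the final letter is.
"wuhfekap" ends in -p. The one such stem in the data (parulap → parulapen) adds -en, so the same rule applies.
The other patterns: stems ending in -g add the prefix lu-; stems ending in -b or -s double the final consonant and add -ul.
So wuhfekap → wuhfekapen.

wuhfekapen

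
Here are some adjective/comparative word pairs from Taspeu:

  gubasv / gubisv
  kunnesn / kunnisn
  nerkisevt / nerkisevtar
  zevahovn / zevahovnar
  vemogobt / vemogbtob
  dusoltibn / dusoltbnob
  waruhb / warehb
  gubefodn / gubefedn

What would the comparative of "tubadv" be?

tubedv

kunnesn and zevahovn both end in -n yet inflect differently (kunnisn, zevahovnar), so the final letter is not what conditions the rule; the second-to-last letter is.
"tubadv" has second-to-last letter 'd'. The one such stem in the data (gubefodn → gubefedn) changes the last vowel to 'e' (as does waruhb), so the same rule applies.
So tubadv → tubedv.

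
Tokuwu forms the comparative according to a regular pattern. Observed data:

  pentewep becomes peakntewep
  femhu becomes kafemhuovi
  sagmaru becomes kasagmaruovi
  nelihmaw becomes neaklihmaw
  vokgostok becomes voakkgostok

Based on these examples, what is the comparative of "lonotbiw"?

loaknotbiw

sagmaru and pentewep both have 3 vowels yet inflect differently (kasagmaruovi, peakntewep), so the number of vowels is not what conditions the rule; whether the stem ends in a vowel or a consonant is.
"lonotbiw" ends in a consonant. The stems ending in a consonant (pentewep → peakntewep, vokgostok → voakkgostok, nelihmaw → neaklihmaw) insert -ak- after the first vowel.
So lonotbiw → loaknotbiw.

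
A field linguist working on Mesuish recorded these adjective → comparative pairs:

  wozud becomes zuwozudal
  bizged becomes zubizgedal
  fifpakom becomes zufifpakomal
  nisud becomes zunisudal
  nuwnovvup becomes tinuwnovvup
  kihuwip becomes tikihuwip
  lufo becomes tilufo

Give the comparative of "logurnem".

wozud and nuwnovvup both have last vowel 'u' yet inflect differently (zuwozudal, tinuwnovvup), so the last vowel is not what conditions the rule; the final letter is.
"logurnem" ends in -m. The one such stem in the data (fifpakom → zufifpakomal) adds zu- … -al around the stem, so the same rule applies.
The other pattern: stems ending in -o or -p add the prefix ti-.
So logurnem → zulogurnemal.

zulogurnemal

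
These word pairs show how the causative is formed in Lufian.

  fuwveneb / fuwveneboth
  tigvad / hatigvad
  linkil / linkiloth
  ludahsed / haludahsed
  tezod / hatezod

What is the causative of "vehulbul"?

ludahsed and fuwveneb both have last vowel 'e' yet inflect differently (haludahsed, fuwveneboth), so the last vowel is not what conditions the rule; the final letter is.
"vehulbul" ends in -l. The one such stem in the data (linkil → linkiloth) adds -oth, so the same rule applies.
The other pattern: stems ending in -d add the prefix ha-.
So vehulbul → vehulbuloth.

vehulbuloth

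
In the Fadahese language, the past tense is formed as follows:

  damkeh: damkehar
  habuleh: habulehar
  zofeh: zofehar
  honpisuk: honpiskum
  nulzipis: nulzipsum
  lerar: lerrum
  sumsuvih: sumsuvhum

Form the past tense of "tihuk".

damkeh and sumsuvih both end in -h yet inflect differently (damkehar, sumsuvhum), so the final letter is not what conditions the rule; the last vowel is.
"tihuk" has last vowel 'u'. The one such stem in the data (honpisuk → honpiskum) deletes the last vowel and adds -um (as do nulzipis, lerar), so the same rule applies.
The other pattern: stems whose last vowel is 'e' add -ar.
So tihuk → tihkum.

tihkum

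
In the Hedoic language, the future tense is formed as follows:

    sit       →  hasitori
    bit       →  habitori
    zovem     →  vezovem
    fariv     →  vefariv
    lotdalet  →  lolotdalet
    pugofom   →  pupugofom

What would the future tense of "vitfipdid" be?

vivitfipdid

sit and lotdalet both end in -t yet inflect differently (hasitori, lolotdalet), so the final letter is not what conditions the rule; the number of vowels is.
"vitfipdid" has 3 vowels. The stems with 3 vowels (lotdalet → lolotdalet, pugofom → pupugofom) repeat the first consonant+vowel as a prefix.
The other patterns: stems with 1 vowel add ha- … -ori around the stem; stems with 2 vowels add the prefix ve-.
So vitfipdid → vivitfipdid.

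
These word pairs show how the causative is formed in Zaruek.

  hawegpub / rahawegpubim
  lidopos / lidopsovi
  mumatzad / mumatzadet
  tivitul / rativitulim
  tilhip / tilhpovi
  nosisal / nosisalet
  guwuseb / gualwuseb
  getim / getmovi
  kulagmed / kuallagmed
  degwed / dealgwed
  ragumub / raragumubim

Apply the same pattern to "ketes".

kealtes

guwuseb and hawegpub both end in -b yet inflect differently (gualwuseb, rahawegpubim), so the final letter is not what conditions the rule; the last vowel is.
"ketes" has last vowel 'e'. The stems whose last vowel is 'e' (kulagmed → kuallagmed, guwuseb → gualwuseb, degwed → dealgwed) insert -al- after the first vowel.
The other patterns: stems whose last vowel is 'u' add ra- … -im around the stem; stems whose last vowel is 'a' add -et; stems whose last vowel is 'i' or 'o' delete the last vowel and add -ovi.
So ketes → kealtes.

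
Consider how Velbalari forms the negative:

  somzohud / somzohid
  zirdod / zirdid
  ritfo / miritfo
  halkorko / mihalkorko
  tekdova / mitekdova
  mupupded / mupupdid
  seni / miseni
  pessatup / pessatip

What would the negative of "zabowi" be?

zirdod and ritfo both have last vowel 'o' yet inflect differently (zirdid, miritfo), so the last vowel is not what conditions the rule; whether the stem ends in a vowel or a consonant is.
"zabowi" ends in a vowel. The stems ending in a vowel (ritfo → miritfo, halkorko → mihalkorko, tekdova → mitekdova) add the prefix mi-.
So zabowi → mizabowi.

mizabowi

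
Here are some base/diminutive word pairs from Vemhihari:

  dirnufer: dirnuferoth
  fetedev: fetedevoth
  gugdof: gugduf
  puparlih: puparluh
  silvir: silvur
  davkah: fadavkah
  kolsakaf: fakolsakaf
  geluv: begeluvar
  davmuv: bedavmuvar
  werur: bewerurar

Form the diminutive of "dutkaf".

dirnufer and silvir both end in -r yet inflect differently (dirnuferoth, silvur), so the final letter is not what conditions the rule; the last vowel is.
"dutkaf" has last vowel 'a'. The stems whose last vowel is 'a' (davkah → fadavkah, kolsakaf → fakolsakaf) add the prefix fa-.
The other patterns: stems whose last vowel is 'e' add -oth; stems whose last vowel is 'i' or 'o' change the last vowel to 'u'; stems whose last vowel is 'u' add be- … -ar around the stem.
So dutkaf → fadutkaf.

fadutkaf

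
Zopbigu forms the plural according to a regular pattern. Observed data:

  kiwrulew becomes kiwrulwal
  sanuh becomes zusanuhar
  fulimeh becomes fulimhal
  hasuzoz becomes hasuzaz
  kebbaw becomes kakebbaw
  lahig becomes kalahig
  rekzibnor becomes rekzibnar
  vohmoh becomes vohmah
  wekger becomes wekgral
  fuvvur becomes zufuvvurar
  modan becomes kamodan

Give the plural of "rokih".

fuvvur and rekzibnor both end in -r yet inflect differently (zufuvvurar, rekzibnar), so the final letter is not what conditions the rule; the last vowel is.
"rokih" has last vowel 'i'. The one such stem in the data (lahig → kalahig) adds the prefix ka-, so the same rule applies.
So rokih → karokih.

karokih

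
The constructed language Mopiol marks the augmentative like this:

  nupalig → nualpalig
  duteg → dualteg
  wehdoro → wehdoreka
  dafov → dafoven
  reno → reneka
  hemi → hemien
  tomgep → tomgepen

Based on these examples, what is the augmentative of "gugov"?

wehdoro and dafov both have last vowel 'o' yet inflect differently (wehdoreka, dafoven), so the last vowel is not what conditions the rule; the final letter is.
"gugov" ends in -v. The one such stem in the data (dafov → dafoven) adds -en, so the same rule applies.
So gugov → gugoven.

gugoven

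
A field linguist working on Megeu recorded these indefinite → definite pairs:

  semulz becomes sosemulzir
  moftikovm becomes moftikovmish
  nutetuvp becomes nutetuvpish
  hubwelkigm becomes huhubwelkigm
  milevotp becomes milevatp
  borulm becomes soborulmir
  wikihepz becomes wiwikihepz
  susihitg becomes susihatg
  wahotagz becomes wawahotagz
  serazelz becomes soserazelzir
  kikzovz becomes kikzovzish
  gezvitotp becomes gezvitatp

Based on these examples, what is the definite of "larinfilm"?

nutetuvp and milevotp both end in -p yet inflect differently (nutetuvpish, milevatp), so the final letter is not what conditions the rule; the second-to-last letter is.
"larinfilm" has second-to-last letter 'l'. The stems whose second-to-last letter is 'l' (serazelz → soserazelzir, borulm → soborulmir, semulz → sosemulzir) add so- … -ir around the stem.
So larinfilm → solarinfilmir.

solarinfilmir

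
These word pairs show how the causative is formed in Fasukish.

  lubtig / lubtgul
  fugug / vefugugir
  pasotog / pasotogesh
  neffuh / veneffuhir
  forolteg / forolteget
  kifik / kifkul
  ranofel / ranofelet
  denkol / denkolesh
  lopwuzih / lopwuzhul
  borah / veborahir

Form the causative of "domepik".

forolteg and lubtig both end in -g yet inflect differently (forolteget, lubtgul), so the final letter is not what conditions the rule; the last vowel is.
"domepik" has last vowel 'i'. The stems whose last vowel is 'i' (lopwuzih → lopwuzhul, lubtig → lubtgul, kifik → kifkul) delete the last vowel and add -ul.
The other patterns: stems whose last vowel is 'e' add -et; stems whose last vowel is 'o' add -esh; stems whose last vowel is 'a' or 'u' add ve- … -ir around the stem.
So domepik → domepkul.

domepkul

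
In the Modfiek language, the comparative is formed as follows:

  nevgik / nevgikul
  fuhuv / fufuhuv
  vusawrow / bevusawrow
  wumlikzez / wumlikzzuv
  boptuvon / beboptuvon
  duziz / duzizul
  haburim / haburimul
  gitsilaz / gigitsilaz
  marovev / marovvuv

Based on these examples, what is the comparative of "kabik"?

kabikul

"kabik" has last vowel 'i'. The stems whose last vowel is 'i' (haburim → haburimul, duziz → duzizul, nevgik → nevgikul) add -ul.
The other patterns: stems whose last vowel is 'e' delete the last vowel and add -uv; stems whose last vowel is 'o' add the prefix be-; stems whose last vowel is 'a' or 'u' repeat the first consonant+vowel as a prefix.
So kabik → kabikul.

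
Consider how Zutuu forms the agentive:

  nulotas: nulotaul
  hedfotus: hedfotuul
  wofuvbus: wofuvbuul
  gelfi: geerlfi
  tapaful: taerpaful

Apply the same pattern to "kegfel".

keergfel

hedfotus and tapaful both have last vowel 'u' yet inflect differently (hedfotuul, taerpaful), so the last vowel is not what conditions the rule; the final letter is.
"kegfel" ends in -l. The one such stem in the data (tapaful → taerpaful) inserts -er- after the first vowel (as does gelfi), so the same rule applies.
The other pattern: stems ending in -s drop the final letter and add -ul.
So kegfel → keergfel.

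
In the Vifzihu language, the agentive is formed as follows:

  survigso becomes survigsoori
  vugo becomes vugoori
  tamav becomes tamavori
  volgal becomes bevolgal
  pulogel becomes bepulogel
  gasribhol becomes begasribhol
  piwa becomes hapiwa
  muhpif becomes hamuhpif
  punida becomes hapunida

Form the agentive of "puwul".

bepuwul

tamav and volgal both have last vowel 'a' yet inflect differently (tamavori, bevolgal), so the last vowel is not what conditions the rule; the final letter is.
"puwul" ends in -l. The stems ending in -l (volgal → bevolgal, pulogel → bepulogel, gasribhol → begasribhol) add the prefix be-.
So puwul → bepuwul.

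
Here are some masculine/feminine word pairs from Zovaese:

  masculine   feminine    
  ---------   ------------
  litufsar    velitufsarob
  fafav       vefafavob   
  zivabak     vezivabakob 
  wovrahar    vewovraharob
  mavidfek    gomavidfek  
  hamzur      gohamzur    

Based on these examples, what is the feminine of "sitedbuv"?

gositedbuv

zivabak and mavidfek both end in -k yet inflect differently (vezivabakob, gomavidfek), so the final letter is not what conditions the rule; the last vowel is.
"sitedbuv" has last vowel 'u'. The one such stem in the data (hamzur → gohamzur) adds the prefix go-, so the same rule applies.
So sitedbuv → gositedbuv.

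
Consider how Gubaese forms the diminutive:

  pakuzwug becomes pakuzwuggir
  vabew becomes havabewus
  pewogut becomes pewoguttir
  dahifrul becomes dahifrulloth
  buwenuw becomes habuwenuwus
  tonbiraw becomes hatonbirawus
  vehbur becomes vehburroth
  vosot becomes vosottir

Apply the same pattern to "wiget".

wigettir

pakuzwug and buwenuw both have last vowel 'u' yet inflect differently (pakuzwuggir, habuwenuwus), so the last vowel is not what conditions the rule; the final letter is.
"wiget" ends in -t. The stems ending in -t (vosot → vosottir, pewogut → pewoguttir) double the final consonant and add -ir.
So wiget → wigettir.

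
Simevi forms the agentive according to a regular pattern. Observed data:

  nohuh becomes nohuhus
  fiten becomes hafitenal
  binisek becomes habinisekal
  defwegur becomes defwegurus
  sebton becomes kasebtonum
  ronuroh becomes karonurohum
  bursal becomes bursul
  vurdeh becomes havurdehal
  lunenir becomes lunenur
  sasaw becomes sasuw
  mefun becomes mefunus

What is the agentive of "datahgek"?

nohuh and ronuroh both end in -h yet inflect differently (nohuhus, karonurohum), so the final letter is not what conditions the rule; the last vowel is.
"datahgek" has last vowel 'e'. The stems whose last vowel is 'e' (binisek → habinisekal, fiten → hafitenal, vurdeh → havurdehal) add ha- … -al around the stem.
The other patterns: stems whose last vowel is 'u' add -us; stems whose last vowel is 'o' add ka- … -um around the stem; stems whose last vowel is 'a' or 'i' change the last vowel to 'u'.
So datahgek → hadatahgekal.

hadatahgekal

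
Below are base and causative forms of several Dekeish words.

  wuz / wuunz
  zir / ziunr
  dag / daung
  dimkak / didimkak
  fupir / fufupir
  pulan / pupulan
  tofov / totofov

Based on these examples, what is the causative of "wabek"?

wawabek

zir and fupir both end in -r yet inflect differently (ziunr, fufupir), so the final letter is not what conditions the rule; the number of vowels is.
"wabek" has 2 vowels. The stems with 2 vowels (dimkak → didimkak, fupir → fufupir, pulan → pupulan) repeat the first consonant+vowel as a prefix.
So wabek → wawabek.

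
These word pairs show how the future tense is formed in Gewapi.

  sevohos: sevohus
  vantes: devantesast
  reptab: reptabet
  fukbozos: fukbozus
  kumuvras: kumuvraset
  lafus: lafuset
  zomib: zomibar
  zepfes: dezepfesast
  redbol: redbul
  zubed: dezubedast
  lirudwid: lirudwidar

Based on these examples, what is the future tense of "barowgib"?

"barowgib" has last vowel 'i'. The stems whose last vowel is 'i' (zomib → zomibar, lirudwid → lirudwidar) add -ar.
The other patterns: stems whose last vowel is 'e' add de- … -ast around the stem; stems whose last vowel is 'a' or 'u' add -et; stems whose last vowel is 'o' change the last vowel to 'u'.
So barowgib → barowgibar.

barowgibar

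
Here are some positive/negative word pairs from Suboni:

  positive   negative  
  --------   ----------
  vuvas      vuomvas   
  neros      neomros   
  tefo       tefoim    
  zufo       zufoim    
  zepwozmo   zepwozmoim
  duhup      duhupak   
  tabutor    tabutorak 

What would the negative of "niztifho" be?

neros and tefo both have last vowel 'o' yet inflect differently (neomros, tefoim), so the last vowel is not what conditions the rule; the final letter is.
"niztifho" ends in -o. The stems ending in -o (tefo → tefoim, zufo → zufoim, zepwozmo → zepwozmoim) add -im.
The other patterns: stems ending in -s insert -om- after the first vowel; stems ending in -p or -r add -ak.
So niztifho → niztifhoim.

niztifhoim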